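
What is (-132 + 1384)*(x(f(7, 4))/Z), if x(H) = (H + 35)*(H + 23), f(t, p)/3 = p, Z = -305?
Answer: -411908/61 ≈ -6752.6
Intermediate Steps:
f(t, p) = 3*p
x(H) = (23 + H)*(35 + H) (x(H) = (35 + H)*(23 + H) = (23 + H)*(35 + H))
(-132 + 1384)*(x(f(7, 4))/Z) = (-132 + 1384)*((805 + (3*4)**2 + 58*(3*4))/(-305)) = 1252*((805 + 12**2 + 58*12)*(-1/305)) = 1252*((805 + 144 + 696)*(-1/305)) = 1252*(1645*(-1/305)) = 1252*(-329/61) = -411908/61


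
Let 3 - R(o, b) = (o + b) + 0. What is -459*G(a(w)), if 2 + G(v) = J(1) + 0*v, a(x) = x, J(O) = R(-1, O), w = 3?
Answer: -459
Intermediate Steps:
R(o, b) = 3 - b - o (R(o, b) = 3 - ((o + b) + 0) = 3 - ((b + o) + 0) = 3 - (b + o) = 3 + (-b - o) = 3 - b - o)
J(O) = 4 - O (J(O) = 3 - O - 1*(-1) = 3 - O + 1 = 4 - O)
G(v) = 1 (G(v) = -2 + ((4 - 1*1) + 0*v) = -2 + ((4 - 1) + 0) = -2 + (3 + 0) = -2 + 3 = 1)
-459*G(a(w)) = -459*1 = -459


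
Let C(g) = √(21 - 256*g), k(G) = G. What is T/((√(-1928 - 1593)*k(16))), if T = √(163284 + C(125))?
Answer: -I*√3521*√(163284 + I*√31979)/56336 ≈ 0.00023307 - 0.42562*I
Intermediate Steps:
T = √(163284 + I*√31979) (T = √(163284 + √(21 - 256*125)) = √(163284 + √(21 - 32000)) = √(163284 + √(-31979)) = √(163284 + I*√31979) ≈ 404.08 + 0.221*I)
T/((√(-1928 - 1593)*k(16))) = √(163284 + I*√31979)/((√(-1928 - 1593)*16)) = √(163284 + I*√31979)/((√(-3521)*16)) = √(163284 + I*√31979)/(((I*√3521)*16)) = √(163284 + I*√31979)/((16*I*√3521)) = √(163284 + I*√31979)*(-I*√3521/56336) = -I*√3521*√(163284 + I*√31979)/56336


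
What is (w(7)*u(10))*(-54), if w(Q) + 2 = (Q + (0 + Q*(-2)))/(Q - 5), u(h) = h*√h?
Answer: 2970*√10 ≈ 9392.0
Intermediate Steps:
u(h) = h^(3/2)
w(Q) = -2 - Q/(-5 + Q) (w(Q) = -2 + (Q + (0 + Q*(-2)))/(Q - 5) = -2 + (Q + (0 - 2*Q))/(-5 + Q) = -2 + (Q - 2*Q)/(-5 + Q) = -2 + (-Q)/(-5 + Q) = -2 - Q/(-5 + Q))
(w(7)*u(10))*(-54) = (((10 - 3*7)/(-5 + 7))*10^(3/2))*(-54) = (((10 - 21)/2)*(10*√10))*(-54) = (((½)*(-11))*(10*√10))*(-54) = -55*√10*(-54) = 2970*√10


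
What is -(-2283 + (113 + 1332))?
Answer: 838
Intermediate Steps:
-(-2283 + (113 + 1332)) = -(-2283 + 1445) = -1*(-838) = 838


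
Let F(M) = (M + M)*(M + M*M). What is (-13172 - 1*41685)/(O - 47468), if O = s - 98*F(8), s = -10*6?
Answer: 4987/14584 ≈ 0.34195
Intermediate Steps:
F(M) = 2*M*(M + M**2) (F(M) = (2*M)*(M + M**2) = 2*M*(M + M**2))
s = -60
O = -112956 (O = -60 - 196*8**2*(1 + 8) = -60 - 196*64*9 = -60 - 98*1152 = -60 - 112896 = -112956)
(-13172 - 1*41685)/(O - 47468) = (-13172 - 1*41685)/(-112956 - 47468) = (-13172 - 41685)/(-160424) = -54857*(-1/160424) = 4987/14584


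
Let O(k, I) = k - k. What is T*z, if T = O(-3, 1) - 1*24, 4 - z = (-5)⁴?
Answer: 14904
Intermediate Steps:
O(k, I) = 0
z = -621 (z = 4 - 1*(-5)⁴ = 4 - 1*625 = 4 - 625 = -621)
T = -24 (T = 0 - 1*24 = 0 - 24 = -24)
T*z = -24*(-621) = 14904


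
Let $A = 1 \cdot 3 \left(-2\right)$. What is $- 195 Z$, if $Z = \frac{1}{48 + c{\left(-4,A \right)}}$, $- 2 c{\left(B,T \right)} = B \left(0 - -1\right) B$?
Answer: $- \frac{39}{8} \approx -4.875$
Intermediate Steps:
$A = -6$ ($A = 3 \left(-2\right) = -6$)
$c{\left(B,T \right)} = - \frac{B^{2}}{2}$ ($c{\left(B,T \right)} = - \frac{B \left(0 - -1\right) B}{2} = - \frac{B \left(0 + 1\right) B}{2} = - \frac{B 1 B}{2} = - \frac{B B}{2} = - \frac{B^{2}}{2}$)
$Z = \frac{1}{40}$ ($Z = \frac{1}{48 - \frac{\left(-4\right)^{2}}{2}} = \frac{1}{48 - 8} = \frac{1}{40} \approx 0.025$)
$- 195 Z = \left(-195\right) \frac{1}{40} = - \frac{39}{8}$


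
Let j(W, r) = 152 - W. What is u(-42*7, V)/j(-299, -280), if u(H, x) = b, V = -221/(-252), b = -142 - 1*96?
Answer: -238/451 ≈ -0.52772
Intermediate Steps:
b = -238 (b = -142 - 96 = -238)
V = 221/252 (V = -221*(-1/252) = 221/252 ≈ 0.87698)
u(H, x) = -238
u(-42*7, V)/j(-299, -280) = -238/(152 - 1*(-299)) = -238/(152 + 299) = -238/451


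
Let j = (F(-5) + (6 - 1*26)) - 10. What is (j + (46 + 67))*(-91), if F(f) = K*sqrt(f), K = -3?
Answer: -7553 + 273*I*sqrt(5) ≈ -7553.0 + 610.45*I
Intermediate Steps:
F(f) = -3*sqrt(f)
j = -30 - 3*I*sqrt(5) (j = (-3*I*sqrt(5) + (6 - 1*26)) - 10 = (-3*I*sqrt(5) + (6 - 26)) - 10 = (-3*I*sqrt(5) - 20) - 10 = (-20 - 3*I*sqrt(5)) - 10 = -30 - 3*I*sqrt(5) ≈ -30.0 - 6.7082*I)
(j + (46 + 67))*(-91) = ((-30 - 3*I*sqrt(5)) + (46 + 67))*(-91) = ((-30 - 3*I*sqrt(5)) + 113)*(-91) = (83 - 3*I*sqrt(5))*(-91) = -7553 + 273*I*sqrt(5)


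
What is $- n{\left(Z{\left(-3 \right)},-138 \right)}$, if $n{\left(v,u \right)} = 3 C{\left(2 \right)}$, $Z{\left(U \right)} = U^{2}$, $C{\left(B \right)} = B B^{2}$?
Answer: $-24$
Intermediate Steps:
$C{\left(B \right)} = B^{3}$
$n{\left(v,u \right)} = 24$ ($n{\left(v,u \right)} = 3 \cdot 2^{3} = 3 \cdot 8 = 24$)
$- n{\left(Z{\left(-3 \right)},-138 \right)} = \left(-1\right) 24 = -24$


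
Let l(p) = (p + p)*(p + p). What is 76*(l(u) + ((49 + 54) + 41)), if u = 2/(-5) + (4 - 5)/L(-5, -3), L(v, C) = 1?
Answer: 288496/25 ≈ 11540.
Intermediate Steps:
u = -7/5 (u = 2/(-5) + (4 - 5)/1 = 2*(-⅕) - 1*1 = -⅖ - 1 = -7/5 ≈ -1.4000)
l(p) = 4*p² (l(p) = (2*p)*(2*p) = 4*p²)
76*(l(u) + ((49 + 54) + 41)) = 76*(4*(-7/5)² + ((49 + 54) + 41)) = 76*(4*(49/25) + (103 + 41)) = 76*(196/25 + 144) = 76*(3796/25) = 288496/25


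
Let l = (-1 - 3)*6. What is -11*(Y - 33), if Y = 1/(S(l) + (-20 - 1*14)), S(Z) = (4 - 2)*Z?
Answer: 29777/82 ≈ 363.13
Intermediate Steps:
l = -24 (l = -4*6 = -24)
S(Z) = 2*Z
Y = -1/82 (Y = 1/(2*(-24) + (-20 - 1*14)) = 1/(-48 + (-20 - 14)) = 1/(-48 - 34) = 1/(-82) = -1/82 ≈ -0.012195)
-11*(Y - 33) = -11*(-1/82 - 33) = -11*(-2707/82) = 29777/82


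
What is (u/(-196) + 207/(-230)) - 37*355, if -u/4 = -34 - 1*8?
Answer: -919573/70 ≈ -13137.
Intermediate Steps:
u = 168 (u = -4*(-34 - 1*8) = -4*(-34 - 8) = -4*(-42) = 168)
(u/(-196) + 207/(-230)) - 37*355 = (168/(-196) + 207/(-230)) - 37*355 = (168*(-1/196) + 207*(-1/230)) - 13135 = (-6/7 - 9/10) - 13135 = -123/70 - 13135 = -919573/70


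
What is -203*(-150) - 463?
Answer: 29987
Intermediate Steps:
-203*(-150) - 463 = 30450 - 463 = 29987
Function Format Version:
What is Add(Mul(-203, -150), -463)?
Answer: 29987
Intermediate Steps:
Add(Mul(-203, -150), -463) = Add(30450, -463) = 29987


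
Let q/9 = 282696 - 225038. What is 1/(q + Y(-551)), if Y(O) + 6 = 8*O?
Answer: 1/514508 ≈ 1.9436e-6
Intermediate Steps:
Y(O) = -6 + 8*O
q = 518922 (q = 9*(282696 - 225038) = 9*57658 = 518922)
1/(q + Y(-551)) = 1/(518922 + (-6 + 8*(-551))) = 1/(518922 + (-6 - 4408)) = 1/(518922 - 4414) = 1/514508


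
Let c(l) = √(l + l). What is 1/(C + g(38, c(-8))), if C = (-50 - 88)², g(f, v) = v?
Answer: 4761/90668488 - I/90668488 ≈ 5.251e-5 - 1.1029e-8*I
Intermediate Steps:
c(l) = √2*√l (c(l) = √(2*l) = √2*√l)
C = 19044 (C = (-138)² = 19044)
1/(C + g(38, c(-8))) = 1/(19044 + √2*√(-8)) = 1/(19044 + √2*(2*I*√2)) = 1/(19044 + 4*I) = (19044 - 4*I)/362673952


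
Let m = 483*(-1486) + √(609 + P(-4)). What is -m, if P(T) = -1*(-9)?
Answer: 717738 - √618 ≈ 7.1771e+5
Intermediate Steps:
P(T) = 9
m = -717738 + √618 (m = 483*(-1486) + √(609 + 9) = -717738 + √618 ≈ -7.1771e+5)
-m = -(-717738 + √618) = 717738 - √618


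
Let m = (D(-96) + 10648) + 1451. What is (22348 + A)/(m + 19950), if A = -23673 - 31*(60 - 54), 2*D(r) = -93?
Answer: -3022/64005 ≈ -0.047215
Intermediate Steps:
D(r) = -93/2 (D(r) = (½)*(-93) = -93/2)
m = 24105/2 (m = (-93/2 + 10648) + 1451 = 21203/2 + 1451 = 24105/2 ≈ 12053.)
A = -23859 (A = -23673 - 31*6 = -23673 - 186 = -23859)
(22348 + A)/(m + 19950) = (22348 - 23859)/(24105/2 + 19950) = -1511/64005/2 = -1511*2/64005 = -3022/64005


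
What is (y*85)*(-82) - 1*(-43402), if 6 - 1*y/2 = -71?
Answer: -1029978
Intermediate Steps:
y = 154 (y = 12 - 2*(-71) = 12 + 142 = 154)
(y*85)*(-82) - 1*(-43402) = (154*85)*(-82) - 1*(-43402) = 13090*(-82) + 43402 = -1073380 + 43402 = -1029978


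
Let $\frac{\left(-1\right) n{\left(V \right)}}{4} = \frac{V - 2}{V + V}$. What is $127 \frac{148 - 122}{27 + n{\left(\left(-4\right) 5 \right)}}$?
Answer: $\frac{8255}{62} \approx 133.15$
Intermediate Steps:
$n{\left(V \right)} = - \frac{2 \left(-2 + V\right)}{V}$ ($n{\left(V \right)} = - 4 \frac{V - 2}{V + V} = - 4 \frac{-2 + V}{2 V} = - \frac{2 \left(-2 + V\right)}{V}$)
$127 \frac{148 - 122}{27 + n{\left(\left(-4\right) 5 \right)}} = 127 \frac{148 - 122}{27 - \left(2 - \frac{4}{\left(-4\right) 5}\right)} = 127 \frac{26}{27 - \left(2 - \frac{4}{-20}\right)} = 127 \frac{26}{27 + \left(-2 + 4 \left(- \frac{1}{20}\right)\right)} = 127 \frac{26}{27 - \frac{11}{5}} = 127 \frac{26}{\frac{124}{5}} = 127 \cdot 26 \cdot \frac{5}{124} = 127 \cdot \frac{65}{62} = \frac{8255}{62}$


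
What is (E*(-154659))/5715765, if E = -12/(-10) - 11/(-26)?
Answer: -10877683/247683150 ≈ -0.043918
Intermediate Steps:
E = 211/130 (E = -12*(-⅒) - 11*(-1/26) = 6/5 + 11/26 = 211/130 ≈ 1.6231)
(E*(-154659))/5715765 = ((211/130)*(-154659))/5715765 = -32633049/130*1/5715765 = -10877683/247683150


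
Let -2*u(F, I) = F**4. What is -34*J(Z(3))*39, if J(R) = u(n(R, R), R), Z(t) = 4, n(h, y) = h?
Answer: 169728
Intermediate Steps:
u(F, I) = -F**4/2
J(R) = -R**4/2
-34*J(Z(3))*39 = -(-17)*4**4*39 = -(-17)*256*39 = -34*(-128)*39 = 4352*39 = 169728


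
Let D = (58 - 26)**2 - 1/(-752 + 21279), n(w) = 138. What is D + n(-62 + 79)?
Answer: 23852373/20527 ≈ 1162.0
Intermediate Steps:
D = 21019647/20527 (D = 32**2 - 1/20527 = 1024 - 1*1/20527 = 1024 - 1/20527 = 21019647/20527 ≈ 1024.0)
D + n(-62 + 79) = 21019647/20527 + 138 = 23852373/20527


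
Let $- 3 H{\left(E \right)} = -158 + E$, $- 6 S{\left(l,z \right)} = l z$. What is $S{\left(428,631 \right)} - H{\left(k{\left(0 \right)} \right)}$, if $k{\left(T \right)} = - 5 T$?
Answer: $-45064$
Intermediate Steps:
$S{\left(l,z \right)} = - \frac{l z}{6}$
$H{\left(E \right)} = \frac{158}{3} - \frac{E}{3}$ ($H{\left(E \right)} = - \frac{-158 + E}{3} = \frac{158}{3} - \frac{E}{3}$)
$S{\left(428,631 \right)} - H{\left(k{\left(0 \right)} \right)} = \left(- \frac{1}{6}\right) 428 \cdot 631 - \left(\frac{158}{3} - \frac{\left(-5\right) 0}{3}\right) = - \frac{135034}{3} - \left(\frac{158}{3} - 0\right) = - \frac{135034}{3} - \left(\frac{158}{3} + 0\right) = - \frac{135034}{3} - \frac{158}{3} = -45064$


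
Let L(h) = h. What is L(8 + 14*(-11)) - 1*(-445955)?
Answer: 445809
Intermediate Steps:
L(8 + 14*(-11)) - 1*(-445955) = (8 + 14*(-11)) - 1*(-445955) = (8 - 154) + 445955 = -146 + 445955 = 445809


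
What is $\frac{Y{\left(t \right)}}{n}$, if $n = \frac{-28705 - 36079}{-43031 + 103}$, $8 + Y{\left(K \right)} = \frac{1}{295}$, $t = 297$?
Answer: $- \frac{6329197}{1194455} \approx -5.2988$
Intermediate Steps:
$Y{\left(K \right)} = - \frac{2359}{295}$ ($Y{\left(K \right)} = -8 + \frac{1}{295} = - \frac{2359}{295}$)
$n = \frac{4049}{2683}$ ($n = - \frac{64784}{-42928} = \left(-64784\right) \left(- \frac{1}{42928}\right) = \frac{4049}{2683} \approx 1.5091$)
$\frac{Y{\left(t \right)}}{n} = - \frac{2359}{295 \cdot \frac{4049}{2683}} = \left(- \frac{2359}{295}\right) \frac{2683}{4049} = - \frac{6329197}{1194455}$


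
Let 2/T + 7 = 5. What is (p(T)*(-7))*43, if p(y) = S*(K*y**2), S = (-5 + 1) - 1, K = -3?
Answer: -4515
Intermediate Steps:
T = -1 (T = 2/(-7 + 5) = 2/(-2) = 2*(-1/2) = -1)
S = -5 (S = -4 - 1 = -5)
p(y) = 15*y**2 (p(y) = -(-15)*y**2 = 15*y**2)
(p(T)*(-7))*43 = ((15*(-1)**2)*(-7))*43 = ((15*1)*(-7))*43 = (15*(-7))*43 = -105*43 = -4515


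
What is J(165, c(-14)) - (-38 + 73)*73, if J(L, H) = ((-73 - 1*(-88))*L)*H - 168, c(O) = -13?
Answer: -34898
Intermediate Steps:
J(L, H) = -168 + 15*H*L (J(L, H) = ((-73 + 88)*L)*H - 168 = (15*L)*H - 168 = 15*H*L - 168 = -168 + 15*H*L)
J(165, c(-14)) - (-38 + 73)*73 = (-168 + 15*(-13)*165) - (-38 + 73)*73 = (-168 - 32175) - 35*73 = -32343 - 1*2555 = -32343 - 2555 = -34898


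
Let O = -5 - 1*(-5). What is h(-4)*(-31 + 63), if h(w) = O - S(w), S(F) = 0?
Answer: 0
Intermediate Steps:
O = 0 (O = -5 + 5 = 0)
h(w) = 0 (h(w) = 0 - 1*0 = 0 + 0 = 0)
h(-4)*(-31 + 63) = 0*(-31 + 63) = 0*32 = 0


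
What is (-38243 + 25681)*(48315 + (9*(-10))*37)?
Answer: -565101570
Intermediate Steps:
(-38243 + 25681)*(48315 + (9*(-10))*37) = -12562*(48315 - 90*37) = -12562*(48315 - 3330) = -12562*44985 = -565101570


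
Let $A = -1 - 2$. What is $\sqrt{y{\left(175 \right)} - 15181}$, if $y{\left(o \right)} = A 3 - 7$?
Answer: $i \sqrt{15197} \approx 123.28 i$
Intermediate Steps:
$A = -3$ ($A = -1 - 2 = -3$)
$y{\left(o \right)} = -16$ ($y{\left(o \right)} = \left(-3\right) 3 - 7 = -9 - 7 = -16$)
$\sqrt{y{\left(175 \right)} - 15181} = \sqrt{-16 - 15181} = \sqrt{-15197} = i \sqrt{15197}$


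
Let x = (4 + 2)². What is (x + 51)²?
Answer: 7569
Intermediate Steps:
x = 36 (x = 6² = 36)
(x + 51)² = (36 + 51)² = 87² = 7569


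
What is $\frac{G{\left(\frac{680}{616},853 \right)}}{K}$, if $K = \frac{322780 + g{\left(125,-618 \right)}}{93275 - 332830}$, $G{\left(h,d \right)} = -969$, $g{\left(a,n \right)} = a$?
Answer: $\frac{814487}{1133} \approx 718.88$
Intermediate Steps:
$K = - \frac{64581}{47911}$ ($K = \frac{322780 + 125}{93275 - 332830} = \frac{322905}{-239555} = 322905 \left(- \frac{1}{239555}\right) = - \frac{64581}{47911} \approx -1.3479$)
$\frac{G{\left(\frac{680}{616},853 \right)}}{K} = - \frac{969}{- \frac{64581}{47911}} = \left(-969\right) \left(- \frac{47911}{64581}\right) = \frac{814487}{1133}$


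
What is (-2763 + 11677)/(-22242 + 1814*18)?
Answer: 4457/5205 ≈ 0.85629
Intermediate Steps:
(-2763 + 11677)/(-22242 + 1814*18) = 8914/(-22242 + 32652) = 8914/10410 = 8914*(1/10410) = 4457/5205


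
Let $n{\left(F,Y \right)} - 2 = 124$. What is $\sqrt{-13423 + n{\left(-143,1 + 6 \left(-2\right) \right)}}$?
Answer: $i \sqrt{13297} \approx 115.31 i$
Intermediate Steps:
$n{\left(F,Y \right)} = 126$ ($n{\left(F,Y \right)} = 2 + 124 = 126$)
$\sqrt{-13423 + n{\left(-143,1 + 6 \left(-2\right) \right)}} = \sqrt{-13423 + 126} = \sqrt{-13297} = i \sqrt{13297}$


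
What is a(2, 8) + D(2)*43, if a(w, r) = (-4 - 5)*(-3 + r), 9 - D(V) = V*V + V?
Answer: 84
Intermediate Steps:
D(V) = 9 - V - V**2 (D(V) = 9 - (V*V + V) = 9 - (V**2 + V) = 9 - (V + V**2) = 9 + (-V - V**2) = 9 - V - V**2)
a(w, r) = 27 - 9*r (a(w, r) = -9*(-3 + r) = 27 - 9*r)
a(2, 8) + D(2)*43 = (27 - 9*8) + (9 - 1*2 - 1*2**2)*43 = (27 - 72) + (9 - 2 - 1*4)*43 = -45 + (9 - 2 - 4)*43 = -45 + 3*43 = -45 + 129 = 84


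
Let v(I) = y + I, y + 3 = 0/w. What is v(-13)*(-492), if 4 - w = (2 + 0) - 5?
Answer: 7872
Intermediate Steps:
w = 7 (w = 4 - ((2 + 0) - 5) = 4 - (2 - 5) = 4 - 1*(-3) = 4 + 3 = 7)
y = -3 (y = -3 + 0/7 = -3 + 0*(1/7) = -3 + 0 = -3)
v(I) = -3 + I
v(-13)*(-492) = (-3 - 13)*(-492) = -16*(-492) = 7872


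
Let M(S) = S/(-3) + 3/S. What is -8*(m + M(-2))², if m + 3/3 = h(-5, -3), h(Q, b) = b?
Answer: -1682/9 ≈ -186.89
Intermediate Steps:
M(S) = 3/S - S/3 (M(S) = S*(-⅓) + 3/S = -S/3 + 3/S = 3/S - S/3)
m = -4 (m = -1 - 3 = -4)
-8*(m + M(-2))² = -8*(-4 + (3/(-2) - ⅓*(-2)))² = -8*(-4 + (3*(-½) + ⅔))² = -8*(-4 + (-3/2 + ⅔))² = -8*(-4 - ⅚)² = -8*(-29/6)² = -8*841/36 = -1682/9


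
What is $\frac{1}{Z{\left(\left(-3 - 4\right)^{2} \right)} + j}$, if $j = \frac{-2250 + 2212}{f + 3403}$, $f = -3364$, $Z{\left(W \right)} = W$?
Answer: $\frac{39}{1873} \approx 0.020822$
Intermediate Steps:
$j = - \frac{38}{39}$ ($j = \frac{-2250 + 2212}{-3364 + 3403} = - \frac{38}{39} \approx -0.97436$)
$\frac{1}{Z{\left(\left(-3 - 4\right)^{2} \right)} + j} = \frac{1}{\left(-3 - 4\right)^{2} - \frac{38}{39}} = \frac{1}{\left(-7\right)^{2} - \frac{38}{39}} = \frac{1}{49 - \frac{38}{39}} = \frac{1}{\frac{1873}{39}} = \frac{39}{1873}$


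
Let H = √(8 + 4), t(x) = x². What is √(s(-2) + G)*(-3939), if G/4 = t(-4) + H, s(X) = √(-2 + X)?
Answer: -3939*√(64 + 2*I + 8*√3) ≈ -34759.0 - 446.38*I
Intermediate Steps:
H = 2*√3 (H = √12 = 2*√3 ≈ 3.4641)
G = 64 + 8*√3 (G = 4*((-4)² + 2*√3) = 4*(16 + 2*√3) = 64 + 8*√3 ≈ 77.856)
√(s(-2) + G)*(-3939) = √(√(-2 - 2) + (64 + 8*√3))*(-3939) = √(√(-4) + (64 + 8*√3))*(-3939) = √(2*I + (64 + 8*√3))*(-3939) = √(64 + 2*I + 8*√3)*(-3939) = -3939*√(64 + 2*I + 8*√3)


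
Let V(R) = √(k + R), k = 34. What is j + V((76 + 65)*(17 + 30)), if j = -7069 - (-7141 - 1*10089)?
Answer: 10161 + √6661 ≈ 10243.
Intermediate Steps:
V(R) = √(34 + R)
j = 10161 (j = -7069 - (-7141 - 10089) = -7069 - 1*(-17230) = -7069 + 17230 = 10161)
j + V((76 + 65)*(17 + 30)) = 10161 + √(34 + (76 + 65)*(17 + 30)) = 10161 + √(34 + 141*47) = 10161 + √(34 + 6627) = 10161 + √6661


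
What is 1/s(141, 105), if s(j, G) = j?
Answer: 1/141 ≈ 0.0070922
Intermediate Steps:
1/s(141, 105) = 1/141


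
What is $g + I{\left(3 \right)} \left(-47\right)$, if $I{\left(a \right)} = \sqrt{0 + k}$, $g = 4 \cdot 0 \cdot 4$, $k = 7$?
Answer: $- 47 \sqrt{7} \approx -124.35$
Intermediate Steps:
$g = 0$ ($g = 0 \cdot 4 = 0$)
$I{\left(a \right)} = \sqrt{7}$ ($I{\left(a \right)} = \sqrt{0 + 7} = \sqrt{7}$)
$g + I{\left(3 \right)} \left(-47\right) = 0 + \sqrt{7} \left(-47\right) = 0 - 47 \sqrt{7} = - 47 \sqrt{7}$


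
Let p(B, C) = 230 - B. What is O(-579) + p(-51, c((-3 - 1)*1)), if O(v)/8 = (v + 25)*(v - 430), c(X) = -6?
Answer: 4472169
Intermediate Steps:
O(v) = 8*(-430 + v)*(25 + v) (O(v) = 8*((v + 25)*(v - 430)) = 8*((25 + v)*(-430 + v)) = 8*((-430 + v)*(25 + v)) = 8*(-430 + v)*(25 + v))
O(-579) + p(-51, c((-3 - 1)*1)) = (-86000 - 3240*(-579) + 8*(-579)²) + (230 - 1*(-51)) = (-86000 + 1875960 + 8*335241) + (230 + 51) = (-86000 + 1875960 + 2681928) + 281 = 4471888 + 281 = 4472169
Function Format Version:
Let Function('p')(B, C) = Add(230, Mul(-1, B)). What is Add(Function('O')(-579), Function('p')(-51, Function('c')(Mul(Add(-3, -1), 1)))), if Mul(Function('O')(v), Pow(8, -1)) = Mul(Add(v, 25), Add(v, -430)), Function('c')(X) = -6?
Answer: 4472169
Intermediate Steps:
Function('O')(v) = Mul(8, Add(-430, v), Add(25, v)) (Function('O')(v) = Mul(8, Mul(Add(v, 25), Add(v, -430))) = Mul(8, Mul(Add(25, v), Add(-430, v))) = Mul(8, Mul(Add(-430, v), Add(25, v))) = Mul(8, Add(-430, v), Add(25, v)))
Add(Function('O')(-579), Function('p')(-51, Function('c')(Mul(Add(-3, -1), 1)))) = Add(Add(-86000, Mul(-3240, -579), Mul(8, Pow(-579, 2))), Add(230, Mul(-1, -51))) = Add(Add(-86000, 1875960, Mul(8, 335241)), Add(230, 51)) = Add(Add(-86000, 1875960, 2681928), 281) = Add(4471888, 281) = 4472169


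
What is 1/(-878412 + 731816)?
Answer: -1/146596 ≈ -6.8215e-6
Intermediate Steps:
1/(-878412 + 731816) = 1/(-146596) = -1/146596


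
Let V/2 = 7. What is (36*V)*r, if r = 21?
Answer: 10584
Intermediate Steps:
V = 14 (V = 2*7 = 14)
(36*V)*r = (36*14)*21 = 504*21 = 10584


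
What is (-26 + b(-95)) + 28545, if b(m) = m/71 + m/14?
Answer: 28339811/994 ≈ 28511.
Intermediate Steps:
b(m) = 85*m/994 (b(m) = m*(1/71) + m*(1/14) = m/71 + m/14 = 85*m/994)
(-26 + b(-95)) + 28545 = (-26 + (85/994)*(-95)) + 28545 = (-26 - 8075/994) + 28545 = -33919/994 + 28545 = 28339811/994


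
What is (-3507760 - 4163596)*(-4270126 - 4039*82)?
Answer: 35298394475344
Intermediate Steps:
(-3507760 - 4163596)*(-4270126 - 4039*82) = -7671356*(-4270126 - 331198) = -7671356*(-4601324) = 35298394475344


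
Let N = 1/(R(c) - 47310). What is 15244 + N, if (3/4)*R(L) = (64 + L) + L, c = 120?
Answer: 2145044213/140714 ≈ 15244.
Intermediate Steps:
R(L) = 256/3 + 8*L/3 (R(L) = 4*((64 + L) + L)/3 = 4*(64 + 2*L)/3 = 256/3 + 8*L/3)
N = -3/140714 (N = 1/((256/3 + (8/3)*120) - 47310) = 1/((256/3 + 320) - 47310) = 1/(1216/3 - 47310) = 1/(-140714/3) = -3/140714 ≈ -2.1320e-5)
15244 + N = 15244 - 3/140714 = 2145044213/140714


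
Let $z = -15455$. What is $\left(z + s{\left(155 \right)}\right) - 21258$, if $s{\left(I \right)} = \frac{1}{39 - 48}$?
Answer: $- \frac{330418}{9} \approx -36713.0$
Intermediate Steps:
$s{\left(I \right)} = - \frac{1}{9}$ ($s{\left(I \right)} = \frac{1}{-9} = - \frac{1}{9}$)
$\left(z + s{\left(155 \right)}\right) - 21258 = \left(-15455 - \frac{1}{9}\right) - 21258 = - \frac{139096}{9} - 21258 = - \frac{330418}{9}$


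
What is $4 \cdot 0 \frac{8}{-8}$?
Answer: $0$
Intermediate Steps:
$4 \cdot 0 \frac{8}{-8} = 0 \cdot 8 \left(- \frac{1}{8}\right) = 0 \left(-1\right) = 0$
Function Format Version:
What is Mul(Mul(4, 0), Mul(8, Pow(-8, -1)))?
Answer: 0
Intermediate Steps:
Mul(Mul(4, 0), Mul(8, Pow(-8, -1))) = Mul(0, Mul(8, Rational(-1, 8))) = Mul(0, -1) = 0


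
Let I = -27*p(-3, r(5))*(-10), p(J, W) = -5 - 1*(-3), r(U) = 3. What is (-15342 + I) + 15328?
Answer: -554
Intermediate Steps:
p(J, W) = -2 (p(J, W) = -5 + 3 = -2)
I = -540 (I = -27*(-2)*(-10) = 54*(-10) = -540)
(-15342 + I) + 15328 = (-15342 - 540) + 15328 = -15882 + 15328 = -554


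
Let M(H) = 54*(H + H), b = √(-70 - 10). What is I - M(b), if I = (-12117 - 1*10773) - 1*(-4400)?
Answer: -18490 - 432*I*√5 ≈ -18490.0 - 965.98*I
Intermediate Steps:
b = 4*I*√5 (b = √(-80) = 4*I*√5 ≈ 8.9443*I)
M(H) = 108*H (M(H) = 54*(2*H) = 108*H)
I = -18490 (I = (-12117 - 10773) + 4400 = -22890 + 4400 = -18490)
I - M(b) = -18490 - 108*4*I*√5 = -18490 - 432*I*√5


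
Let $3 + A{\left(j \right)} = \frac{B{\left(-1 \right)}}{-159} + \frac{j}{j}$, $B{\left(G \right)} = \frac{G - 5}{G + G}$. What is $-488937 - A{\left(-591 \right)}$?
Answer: $- \frac{25913554}{53} \approx -4.8894 \cdot 10^{5}$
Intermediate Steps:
$B{\left(G \right)} = \frac{-5 + G}{2 G}$
$A{\left(j \right)} = - \frac{107}{53}$ ($A{\left(j \right)} = -3 + \left(\frac{\frac{1}{2} \frac{1}{-1} \left(-5 - 1\right)}{-159} + \frac{j}{j}\right) = -3 + \left(\frac{1}{2} \left(-1\right) \left(-6\right) \left(- \frac{1}{159}\right) + 1\right) = -3 + \left(3 \left(- \frac{1}{159}\right) + 1\right) = -3 + \left(- \frac{1}{53} + 1\right) = -3 + \frac{52}{53} = - \frac{107}{53}$)
$-488937 - A{\left(-591 \right)} = -488937 - - \frac{107}{53} = -488937 + \frac{107}{53} = - \frac{25913554}{53}$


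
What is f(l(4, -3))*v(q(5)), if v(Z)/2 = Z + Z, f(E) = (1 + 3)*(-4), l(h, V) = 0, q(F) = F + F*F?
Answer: -1920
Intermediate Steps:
q(F) = F + F²
f(E) = -16 (f(E) = 4*(-4) = -16)
v(Z) = 4*Z (v(Z) = 2*(Z + Z) = 2*(2*Z) = 4*Z)
f(l(4, -3))*v(q(5)) = -64*5*(1 + 5) = -64*5*6 = -64*30 = -16*120 = -1920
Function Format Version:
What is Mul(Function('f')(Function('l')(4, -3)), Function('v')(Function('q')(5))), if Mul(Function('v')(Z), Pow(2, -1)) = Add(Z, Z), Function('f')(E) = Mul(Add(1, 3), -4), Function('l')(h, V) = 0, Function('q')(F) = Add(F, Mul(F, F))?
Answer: -1920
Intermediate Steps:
Function('q')(F) = Add(F, Pow(F, 2))
Function('f')(E) = -16 (Function('f')(E) = Mul(4, -4) = -16)
Function('v')(Z) = Mul(4, Z) (Function('v')(Z) = Mul(2, Add(Z, Z)) = Mul(2, Mul(2, Z)) = Mul(4, Z))
Mul(Function('f')(Function('l')(4, -3)), Function('v')(Function('q')(5))) = Mul(-16, Mul(4, Mul(5, Add(1, 5)))) = Mul(-16, Mul(4, Mul(5, 6))) = Mul(-16, Mul(4, 30)) = Mul(-16, 120) = -1920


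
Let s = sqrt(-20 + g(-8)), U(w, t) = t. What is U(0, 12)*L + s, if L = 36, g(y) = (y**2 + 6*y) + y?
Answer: 432 + 2*I*sqrt(3) ≈ 432.0 + 3.4641*I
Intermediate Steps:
g(y) = y**2 + 7*y
s = 2*I*sqrt(3) (s = sqrt(-20 - 8*(7 - 8)) = sqrt(-20 - 8*(-1)) = sqrt(-20 + 8) = sqrt(-12) = 2*I*sqrt(3) ≈ 3.4641*I)
U(0, 12)*L + s = 12*36 + 2*I*sqrt(3) = 432 + 2*I*sqrt(3)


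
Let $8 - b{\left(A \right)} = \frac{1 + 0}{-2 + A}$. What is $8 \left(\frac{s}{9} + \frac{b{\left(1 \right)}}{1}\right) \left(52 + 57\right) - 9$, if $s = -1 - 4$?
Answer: $\frac{66191}{9} \approx 7354.6$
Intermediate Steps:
$b{\left(A \right)} = 8 - \frac{1}{-2 + A}$ ($b{\left(A \right)} = 8 - \frac{1 + 0}{-2 + A} = 8 - 1 \frac{1}{-2 + A} = 8 - \frac{1}{-2 + A}$)
$s = -5$
$8 \left(\frac{s}{9} + \frac{b{\left(1 \right)}}{1}\right) \left(52 + 57\right) - 9 = 8 \left(- \frac{5}{9} + \frac{\frac{1}{-2 + 1} \left(-17 + 8 \cdot 1\right)}{1}\right) \left(52 + 57\right) - 9 = 8 \left(\left(-5\right) \frac{1}{9} + \frac{-17 + 8}{-1} \cdot 1\right) 109 - 9 = 8 \left(- \frac{5}{9} + \left(-1\right) \left(-9\right) 1\right) 109 - 9 = 8 \left(- \frac{5}{9} + 9 \cdot 1\right) 109 - 9 = 8 \left(- \frac{5}{9} + 9\right) 109 - 9 = 8 \cdot \frac{76}{9} \cdot 109 - 9 = \frac{608}{9} \cdot 109 - 9 = \frac{66272}{9} - 9 = \frac{66191}{9}$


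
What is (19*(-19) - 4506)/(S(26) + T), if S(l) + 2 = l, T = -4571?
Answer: 4867/4547 ≈ 1.0704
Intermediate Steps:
S(l) = -2 + l
(19*(-19) - 4506)/(S(26) + T) = (19*(-19) - 4506)/((-2 + 26) - 4571) = (-361 - 4506)/(24 - 4571) = -4867/(-4547) = -4867*(-1/4547) = 4867/4547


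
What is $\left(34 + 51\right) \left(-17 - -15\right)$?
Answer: $-170$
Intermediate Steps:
$\left(34 + 51\right) \left(-17 - -15\right) = 85 \left(-17 + 15\right) = 85 \left(-2\right) = -170$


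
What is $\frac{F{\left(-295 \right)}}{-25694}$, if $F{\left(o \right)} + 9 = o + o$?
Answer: $\frac{599}{25694} \approx 0.023313$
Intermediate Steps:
$F{\left(o \right)} = -9 + 2 o$ ($F{\left(o \right)} = -9 + \left(o + o\right) = -9 + 2 o$)
$\frac{F{\left(-295 \right)}}{-25694} = \frac{-9 + 2 \left(-295\right)}{-25694} = \left(-9 - 590\right) \left(- \frac{1}{25694}\right) = \left(-599\right) \left(- \frac{1}{25694}\right) = \frac{599}{25694}$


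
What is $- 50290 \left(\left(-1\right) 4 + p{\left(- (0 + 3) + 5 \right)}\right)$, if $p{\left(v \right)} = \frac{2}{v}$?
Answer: $150870$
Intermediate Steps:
$- 50290 \left(\left(-1\right) 4 + p{\left(- (0 + 3) + 5 \right)}\right) = - 50290 \left(\left(-1\right) 4 + \frac{2}{- (0 + 3) + 5}\right) = - 50290 \left(-4 + \frac{2}{\left(-1\right) 3 + 5}\right) = - 50290 \left(-4 + \frac{2}{-3 + 5}\right) = - 50290 \left(-4 + \frac{2}{2}\right) = - 50290 \left(-4 + 2 \cdot \frac{1}{2}\right) = - 50290 \left(-4 + 1\right) = \left(-50290\right) \left(-3\right) = 150870$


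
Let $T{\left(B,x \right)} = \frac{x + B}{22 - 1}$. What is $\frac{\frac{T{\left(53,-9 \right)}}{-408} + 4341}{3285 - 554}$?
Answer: $\frac{9298411}{5849802} \approx 1.5895$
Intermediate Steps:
$T{\left(B,x \right)} = \frac{B}{21} + \frac{x}{21}$ ($T{\left(B,x \right)} = \frac{B + x}{21} = \left(B + x\right) \frac{1}{21} = \frac{B}{21} + \frac{x}{21}$)
$\frac{\frac{T{\left(53,-9 \right)}}{-408} + 4341}{3285 - 554} = \frac{\frac{\frac{1}{21} \cdot 53 + \frac{1}{21} \left(-9\right)}{-408} + 4341}{3285 - 554} = \frac{\left(\frac{53}{21} - \frac{3}{7}\right) \left(- \frac{1}{408}\right) + 4341}{2731} = \left(\frac{44}{21} \left(- \frac{1}{408}\right) + 4341\right) \frac{1}{2731} = \left(- \frac{11}{2142} + 4341\right) \frac{1}{2731} = \frac{9298411}{2142} \cdot \frac{1}{2731} = \frac{9298411}{5849802}$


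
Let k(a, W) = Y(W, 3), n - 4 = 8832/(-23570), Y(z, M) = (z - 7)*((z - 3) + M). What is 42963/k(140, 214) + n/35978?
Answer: 3036372658457/3130397389590 ≈ 0.96996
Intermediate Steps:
Y(z, M) = (-7 + z)*(-3 + M + z) (Y(z, M) = (-7 + z)*((-3 + z) + M) = (-7 + z)*(-3 + M + z))
n = 42724/11785 (n = 4 + 8832/(-23570) = 4 + 8832*(-1/23570) = 4 - 4416/11785 = 42724/11785 ≈ 3.6253)
k(a, W) = W² - 7*W (k(a, W) = 21 + W² - 10*W - 7*3 + 3*W = 21 + W² - 10*W - 21 + 3*W = W² - 7*W)
42963/k(140, 214) + n/35978 = 42963/((214*(-7 + 214))) + (42724/11785)/35978 = 42963/((214*207)) + (42724/11785)*(1/35978) = 42963/44298 + 21362/212000365 = 42963*(1/44298) + 21362/212000365 = 14321/14766 + 21362/212000365 = 3036372658457/3130397389590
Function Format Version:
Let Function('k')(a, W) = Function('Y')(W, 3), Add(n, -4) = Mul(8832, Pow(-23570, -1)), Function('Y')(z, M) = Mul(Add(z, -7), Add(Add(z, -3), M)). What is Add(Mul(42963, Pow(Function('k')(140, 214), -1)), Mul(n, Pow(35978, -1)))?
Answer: Rational(3036372658457, 3130397389590) ≈ 0.96996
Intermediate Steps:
Function('Y')(z, M) = Mul(Add(-7, z), Add(-3, M, z)) (Function('Y')(z, M) = Mul(Add(-7, z), Add(Add(-3, z), M)) = Mul(Add(-7, z), Add(-3, M, z)))
n = Rational(42724, 11785) (n = Add(4, Mul(8832, Pow(-23570, -1))) = Add(4, Mul(8832, Rational(-1, 23570))) = Add(4, Rational(-4416, 11785)) = Rational(42724, 11785) ≈ 3.6253)
Function('k')(a, W) = Add(Pow(W, 2), Mul(-7, W)) (Function('k')(a, W) = Add(21, Pow(W, 2), Mul(-10, W), Mul(-7, 3), Mul(3, W)) = Add(21, Pow(W, 2), Mul(-10, W), -21, Mul(3, W)) = Add(Pow(W, 2), Mul(-7, W)))
Add(Mul(42963, Pow(Function('k')(140, 214), -1)), Mul(n, Pow(35978, -1))) = Add(Mul(42963, Pow(Mul(214, Add(-7, 214)), -1)), Mul(Rational(42724, 11785), Pow(35978, -1))) = Add(Mul(42963, Pow(Mul(214, 207), -1)), Mul(Rational(42724, 11785), Rational(1, 35978))) = Add(Mul(42963, Pow(44298, -1)), Rational(21362, 212000365)) = Add(Mul(42963, Rational(1, 44298)), Rational(21362, 212000365)) = Add(Rational(14321, 14766), Rational(21362, 212000365)) = Rational(3036372658457, 3130397389590)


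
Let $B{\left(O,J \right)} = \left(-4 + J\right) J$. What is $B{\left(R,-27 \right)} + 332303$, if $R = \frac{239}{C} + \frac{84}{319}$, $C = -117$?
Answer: $333140$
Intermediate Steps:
$R = - \frac{66413}{37323}$ ($R = \frac{239}{-117} + \frac{84}{319} = 239 \left(- \frac{1}{117}\right) + 84 \cdot \frac{1}{319} = - \frac{239}{117} + \frac{84}{319} = - \frac{66413}{37323} \approx -1.7794$)
$B{\left(O,J \right)} = J \left(-4 + J\right)$
$B{\left(R,-27 \right)} + 332303 = - 27 \left(-4 - 27\right) + 332303 = \left(-27\right) \left(-31\right) + 332303 = 837 + 332303 = 333140$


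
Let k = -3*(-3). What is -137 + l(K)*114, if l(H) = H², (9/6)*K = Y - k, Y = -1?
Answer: 14789/3 ≈ 4929.7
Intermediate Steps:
k = 9
K = -20/3 (K = 2*(-1 - 1*9)/3 = 2*(-1 - 9)/3 = (⅔)*(-10) = -20/3 ≈ -6.6667)
-137 + l(K)*114 = -137 + (-20/3)²*114 = -137 + (400/9)*114 = -137 + 15200/3 = 14789/3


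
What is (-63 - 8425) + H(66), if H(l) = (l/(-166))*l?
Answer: -706682/83 ≈ -8514.2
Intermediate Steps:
H(l) = -l²/166 (H(l) = (l*(-1/166))*l = (-l/166)*l = -l²/166)
(-63 - 8425) + H(66) = (-63 - 8425) - 1/166*66² = -8488 - 1/166*4356 = -8488 - 2178/83 = -706682/83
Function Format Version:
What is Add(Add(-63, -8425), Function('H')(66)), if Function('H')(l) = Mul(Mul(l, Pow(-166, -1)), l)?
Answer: Rational(-706682, 83) ≈ -8514.2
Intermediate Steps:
Function('H')(l) = Mul(Rational(-1, 166), Pow(l, 2)) (Function('H')(l) = Mul(Mul(l, Rational(-1, 166)), l) = Mul(Mul(Rational(-1, 166), l), l) = Mul(Rational(-1, 166), Pow(l, 2)))
Add(Add(-63, -8425), Function('H')(66)) = Add(Add(-63, -8425), Mul(Rational(-1, 166), Pow(66, 2))) = Add(-8488, Mul(Rational(-1, 166), 4356)) = Add(-8488, Rational(-2178, 83)) = Rational(-706682, 83)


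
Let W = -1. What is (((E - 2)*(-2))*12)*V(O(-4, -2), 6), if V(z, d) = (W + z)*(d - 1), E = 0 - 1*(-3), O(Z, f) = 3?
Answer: -240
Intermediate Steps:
E = 3 (E = 0 + 3 = 3)
V(z, d) = (-1 + d)*(-1 + z) (V(z, d) = (-1 + z)*(d - 1) = (-1 + z)*(-1 + d) = (-1 + d)*(-1 + z))
(((E - 2)*(-2))*12)*V(O(-4, -2), 6) = (((3 - 2)*(-2))*12)*(1 - 1*6 - 1*3 + 6*3) = ((1*(-2))*12)*(1 - 6 - 3 + 18) = -2*12*10 = -24*10 = -240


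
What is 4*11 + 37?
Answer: 81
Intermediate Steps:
4*11 + 37 = 44 + 37 = 81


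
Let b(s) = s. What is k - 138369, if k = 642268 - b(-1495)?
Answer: 505394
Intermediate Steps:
k = 643763 (k = 642268 - 1*(-1495) = 642268 + 1495 = 643763)
k - 138369 = 643763 - 138369 = 505394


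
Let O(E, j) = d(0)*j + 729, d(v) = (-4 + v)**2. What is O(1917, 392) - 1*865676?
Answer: -858675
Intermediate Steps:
O(E, j) = 729 + 16*j (O(E, j) = (-4 + 0)**2*j + 729 = (-4)**2*j + 729 = 16*j + 729 = 729 + 16*j)
O(1917, 392) - 1*865676 = (729 + 16*392) - 1*865676 = (729 + 6272) - 865676 = 7001 - 865676 = -858675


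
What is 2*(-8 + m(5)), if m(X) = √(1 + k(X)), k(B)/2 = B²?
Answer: -16 + 2*√51 ≈ -1.7171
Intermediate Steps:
k(B) = 2*B²
m(X) = √(1 + 2*X²)
2*(-8 + m(5)) = 2*(-8 + √(1 + 2*5²)) = 2*(-8 + √(1 + 2*25)) = 2*(-8 + √(1 + 50)) = 2*(-8 + √51) = -16 + 2*√51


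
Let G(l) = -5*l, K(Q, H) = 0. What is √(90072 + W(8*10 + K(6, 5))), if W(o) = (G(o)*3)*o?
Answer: 2*I*√1482 ≈ 76.994*I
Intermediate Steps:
W(o) = -15*o² (W(o) = (-5*o*3)*o = (-15*o)*o = -15*o²)
√(90072 + W(8*10 + K(6, 5))) = √(90072 - 15*(8*10 + 0)²) = √(90072 - 15*(80 + 0)²) = √(90072 - 15*80²) = √(90072 - 15*6400) = √(90072 - 96000) = √(-5928) = 2*I*√1482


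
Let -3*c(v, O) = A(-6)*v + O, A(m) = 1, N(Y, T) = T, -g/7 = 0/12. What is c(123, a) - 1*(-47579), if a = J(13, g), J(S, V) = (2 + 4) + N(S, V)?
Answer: 47536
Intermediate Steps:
g = 0 (g = -0/12 = -7*0 = 0)
J(S, V) = 6 + V (J(S, V) = (2 + 4) + V = 6 + V)
a = 6 (a = 6 + 0 = 6)
c(v, O) = -O/3 - v/3 (c(v, O) = -(1*v + O)/3 = -(v + O)/3 = -(O + v)/3 = -O/3 - v/3)
c(123, a) - 1*(-47579) = (-⅓*6 - ⅓*123) - 1*(-47579) = (-2 - 41) + 47579 = -43 + 47579 = 47536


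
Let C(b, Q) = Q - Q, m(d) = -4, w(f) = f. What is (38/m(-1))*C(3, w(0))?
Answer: 0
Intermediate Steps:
C(b, Q) = 0
(38/m(-1))*C(3, w(0)) = (38/(-4))*0 = -1/4*38*0 = -19/2*0 = 0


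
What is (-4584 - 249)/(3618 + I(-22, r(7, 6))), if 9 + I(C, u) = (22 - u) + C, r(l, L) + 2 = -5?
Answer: -4833/3616 ≈ -1.3366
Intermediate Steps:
r(l, L) = -7 (r(l, L) = -2 - 5 = -7)
I(C, u) = 13 + C - u (I(C, u) = -9 + ((22 - u) + C) = -9 + (22 + C - u) = 13 + C - u)
(-4584 - 249)/(3618 + I(-22, r(7, 6))) = (-4584 - 249)/(3618 + (13 - 22 - 1*(-7))) = -4833/(3618 + (13 - 22 + 7)) = -4833/(3618 - 2) = -4833/3616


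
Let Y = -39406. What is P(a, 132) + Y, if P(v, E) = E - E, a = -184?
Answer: -39406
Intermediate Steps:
P(v, E) = 0
P(a, 132) + Y = 0 - 39406 = -39406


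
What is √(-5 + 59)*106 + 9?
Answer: 9 + 318*√6 ≈ 787.94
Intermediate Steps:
√(-5 + 59)*106 + 9 = √54*106 + 9 = (3*√6)*106 + 9 = 318*√6 + 9 = 9 + 318*√6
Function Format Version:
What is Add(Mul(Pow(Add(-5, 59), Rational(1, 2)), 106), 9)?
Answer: Add(9, Mul(318, Pow(6, Rational(1, 2)))) ≈ 787.94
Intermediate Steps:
Add(Mul(Pow(Add(-5, 59), Rational(1, 2)), 106), 9) = Add(Mul(Pow(54, Rational(1, 2)), 106), 9) = Add(Mul(Mul(3, Pow(6, Rational(1, 2))), 106), 9) = Add(Mul(318, Pow(6, Rational(1, 2))), 9) = Add(9, Mul(318, Pow(6, Rational(1, 2))))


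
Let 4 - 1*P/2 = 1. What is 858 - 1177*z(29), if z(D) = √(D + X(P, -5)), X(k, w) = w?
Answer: 858 - 2354*√6 ≈ -4908.1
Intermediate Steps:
P = 6 (P = 8 - 2*1 = 8 - 2 = 6)
z(D) = √(-5 + D) (z(D) = √(D - 5) = √(-5 + D))
858 - 1177*z(29) = 858 - 1177*√(-5 + 29) = 858 - 2354*√6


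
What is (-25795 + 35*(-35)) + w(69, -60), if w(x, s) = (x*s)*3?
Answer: -39440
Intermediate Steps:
w(x, s) = 3*s*x (w(x, s) = (s*x)*3 = 3*s*x)
(-25795 + 35*(-35)) + w(69, -60) = (-25795 + 35*(-35)) + 3*(-60)*69 = (-25795 - 1225) - 12420 = -27020 - 12420 = -39440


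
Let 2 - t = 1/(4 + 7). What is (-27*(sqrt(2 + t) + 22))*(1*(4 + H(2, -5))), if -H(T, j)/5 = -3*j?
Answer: 42174 + 1917*sqrt(473)/11 ≈ 45964.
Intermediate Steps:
H(T, j) = 15*j (H(T, j) = -(-15)*j = 15*j)
t = 21/11 (t = 2 - 1/(4 + 7) = 2 - 1/11 = 21/11 ≈ 1.9091)
(-27*(sqrt(2 + t) + 22))*(1*(4 + H(2, -5))) = (-27*(sqrt(2 + 21/11) + 22))*(1*(4 + 15*(-5))) = (-27*(sqrt(43/11) + 22))*(1*(4 - 75)) = (-27*(sqrt(473)/11 + 22))*(1*(-71)) = -27*(22 + sqrt(473)/11)*(-71) = (-594 - 27*sqrt(473)/11)*(-71) = 42174 + 1917*sqrt(473)/11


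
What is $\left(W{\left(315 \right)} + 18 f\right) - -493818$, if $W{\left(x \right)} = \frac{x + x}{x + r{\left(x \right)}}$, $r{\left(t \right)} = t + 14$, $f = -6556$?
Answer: $\frac{17287305}{46} \approx 3.7581 \cdot 10^{5}$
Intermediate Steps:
$r{\left(t \right)} = 14 + t$
$W{\left(x \right)} = \frac{2 x}{14 + 2 x}$ ($W{\left(x \right)} = \frac{x + x}{x + \left(14 + x\right)} = \frac{2 x}{14 + 2 x}$)
$\left(W{\left(315 \right)} + 18 f\right) - -493818 = \left(\frac{315}{7 + 315} + 18 \left(-6556\right)\right) - -493818 = \left(\frac{315}{322} - 118008\right) + 493818 = \left(315 \cdot \frac{1}{322} - 118008\right) + 493818 = \left(\frac{45}{46} - 118008\right) + 493818 = - \frac{5428323}{46} + 493818 = \frac{17287305}{46}$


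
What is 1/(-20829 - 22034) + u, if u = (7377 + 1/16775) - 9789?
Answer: -1734292675812/719026825 ≈ -2412.0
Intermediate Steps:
u = -40461299/16775 (u = (7377 + 1/16775) - 9789 = 123749176/16775 - 9789 = -40461299/16775 ≈ -2412.0)
1/(-20829 - 22034) + u = 1/(-20829 - 22034) - 40461299/16775 = 1/(-42863) - 40461299/16775 = -1/42863 - 40461299/16775 = -1734292675812/719026825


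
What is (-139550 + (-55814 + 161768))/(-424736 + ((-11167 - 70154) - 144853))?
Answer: 16798/325455 ≈ 0.051614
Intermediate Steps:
(-139550 + (-55814 + 161768))/(-424736 + ((-11167 - 70154) - 144853)) = (-139550 + 105954)/(-424736 + (-81321 - 144853)) = -33596/(-424736 - 226174) = -33596/(-650910) = -33596*(-1/650910) = 16798/325455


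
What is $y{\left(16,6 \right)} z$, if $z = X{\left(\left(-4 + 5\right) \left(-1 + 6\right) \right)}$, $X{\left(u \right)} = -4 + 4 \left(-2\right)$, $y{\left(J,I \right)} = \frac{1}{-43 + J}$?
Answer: $\frac{4}{9} \approx 0.44444$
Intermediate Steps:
$X{\left(u \right)} = -12$ ($X{\left(u \right)} = -4 - 8 = -12$)
$z = -12$
$y{\left(16,6 \right)} z = \frac{1}{-43 + 16} \left(-12\right) = \frac{1}{-27} \left(-12\right) = \left(- \frac{1}{27}\right) \left(-12\right) = \frac{4}{9}$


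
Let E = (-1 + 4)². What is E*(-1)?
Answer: -9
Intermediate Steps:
E = 9 (E = 3² = 9)
E*(-1) = 9*(-1) = -9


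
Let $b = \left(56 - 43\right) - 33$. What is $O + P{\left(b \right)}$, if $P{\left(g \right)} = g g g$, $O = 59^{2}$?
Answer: $-4519$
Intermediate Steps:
$O = 3481$
$b = -20$ ($b = 13 - 33 = -20$)
$P{\left(g \right)} = g^{3}$ ($P{\left(g \right)} = g^{2} g = g^{3}$)
$O + P{\left(b \right)} = 3481 + \left(-20\right)^{3} = 3481 - 8000 = -4519$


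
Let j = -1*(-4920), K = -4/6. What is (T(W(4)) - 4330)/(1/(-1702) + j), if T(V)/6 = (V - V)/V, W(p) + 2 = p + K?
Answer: -7369660/8373839 ≈ -0.88008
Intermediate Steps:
K = -⅔ (K = -4*⅙ = -⅔ ≈ -0.66667)
W(p) = -8/3 + p (W(p) = -2 + (p - ⅔) = -2 + (-⅔ + p) = -8/3 + p)
j = 4920
T(V) = 0 (T(V) = 6*((V - V)/V) = 6*(0/V) = 6*0 = 0)
(T(W(4)) - 4330)/(1/(-1702) + j) = (0 - 4330)/(1/(-1702) + 4920) = -4330/(-1/1702 + 4920) = -4330/8373839/1702 = -4330*1702/8373839 = -7369660/8373839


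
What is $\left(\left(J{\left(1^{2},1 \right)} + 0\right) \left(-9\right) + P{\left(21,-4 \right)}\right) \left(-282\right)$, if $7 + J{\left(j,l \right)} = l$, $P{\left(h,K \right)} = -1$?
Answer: $-14946$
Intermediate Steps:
$J{\left(j,l \right)} = -7 + l$
$\left(\left(J{\left(1^{2},1 \right)} + 0\right) \left(-9\right) + P{\left(21,-4 \right)}\right) \left(-282\right) = \left(\left(\left(-7 + 1\right) + 0\right) \left(-9\right) - 1\right) \left(-282\right) = \left(\left(-6 + 0\right) \left(-9\right) - 1\right) \left(-282\right) = \left(\left(-6\right) \left(-9\right) - 1\right) \left(-282\right) = \left(54 - 1\right) \left(-282\right) = 53 \left(-282\right) = -14946$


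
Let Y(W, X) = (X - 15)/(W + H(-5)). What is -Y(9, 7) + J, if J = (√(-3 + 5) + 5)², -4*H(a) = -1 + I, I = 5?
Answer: 28 + 10*√2 ≈ 42.142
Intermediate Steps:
H(a) = -1 (H(a) = -(-1 + 5)/4 = -¼*4 = -1)
Y(W, X) = (-15 + X)/(-1 + W) (Y(W, X) = (X - 15)/(W - 1) = (-15 + X)/(-1 + W))
J = (5 + √2)² (J = (√2 + 5)² = (5 + √2)² ≈ 41.142)
-Y(9, 7) + J = -(-15 + 7)/(-1 + 9) + (5 + √2)² = -(-8)/8 + (5 + √2)² = -1*(-1) + (5 + √2)² = 1 + (5 + √2)²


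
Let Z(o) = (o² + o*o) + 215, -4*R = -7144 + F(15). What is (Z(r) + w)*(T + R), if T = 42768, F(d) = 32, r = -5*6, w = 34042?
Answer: 1606195122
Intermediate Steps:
r = -30
R = 1778 (R = -(-7144 + 32)/4 = -¼*(-7112) = 1778)
Z(o) = 215 + 2*o² (Z(o) = (o² + o²) + 215 = 2*o² + 215 = 215 + 2*o²)
(Z(r) + w)*(T + R) = ((215 + 2*(-30)²) + 34042)*(42768 + 1778) = ((215 + 2*900) + 34042)*44546 = ((215 + 1800) + 34042)*44546 = (2015 + 34042)*44546 = 36057*44546 = 1606195122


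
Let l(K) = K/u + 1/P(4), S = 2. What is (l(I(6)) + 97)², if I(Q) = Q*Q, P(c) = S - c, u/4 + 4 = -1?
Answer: 896809/100 ≈ 8968.1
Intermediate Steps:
u = -20 (u = -16 + 4*(-1) = -16 - 4 = -20)
P(c) = 2 - c
I(Q) = Q²
l(K) = -½ - K/20 (l(K) = K/(-20) + 1/(2 - 1*4) = K*(-1/20) + 1/(2 - 4) = -K/20 + 1/(-2) = -K/20 + 1*(-½) = -K/20 - ½ = -½ - K/20)
(l(I(6)) + 97)² = ((-½ - 1/20*6²) + 97)² = ((-½ - 1/20*36) + 97)² = ((-½ - 9/5) + 97)² = (-23/10 + 97)² = (947/10)² = 896809/100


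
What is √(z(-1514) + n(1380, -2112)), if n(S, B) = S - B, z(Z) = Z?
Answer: √1978 ≈ 44.475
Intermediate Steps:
√(z(-1514) + n(1380, -2112)) = √(-1514 + (1380 - 1*(-2112))) = √(-1514 + (1380 + 2112)) = √(-1514 + 3492) = √1978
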